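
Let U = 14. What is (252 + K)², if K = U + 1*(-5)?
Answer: 68121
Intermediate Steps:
K = 9 (K = 14 + 1*(-5) = 14 - 5 = 9)
(252 + K)² = (252 + 9)² = 261² = 68121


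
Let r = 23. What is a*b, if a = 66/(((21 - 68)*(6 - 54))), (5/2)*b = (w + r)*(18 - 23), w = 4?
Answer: -297/188 ≈ -1.5798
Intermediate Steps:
b = -54 (b = 2*((4 + 23)*(18 - 23))/5 = 2*(27*(-5))/5 = (2/5)*(-135) = -54)
a = 11/376 (a = 66/((-47*(-48))) = 66/2256 = 66*(1/2256) = 11/376 ≈ 0.029255)
a*b = (11/376)*(-54) = -297/188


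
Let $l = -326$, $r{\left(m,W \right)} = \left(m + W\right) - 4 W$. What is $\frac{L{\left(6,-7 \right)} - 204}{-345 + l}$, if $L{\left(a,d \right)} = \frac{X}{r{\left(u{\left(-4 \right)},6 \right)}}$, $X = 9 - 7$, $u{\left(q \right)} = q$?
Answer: $\frac{2245}{7381} \approx 0.30416$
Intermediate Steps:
$r{\left(m,W \right)} = m - 3 W$ ($r{\left(m,W \right)} = \left(W + m\right) - 4 W = m - 3 W$)
$X = 2$ ($X = 9 - 7 = 2$)
$L{\left(a,d \right)} = - \frac{1}{11}$ ($L{\left(a,d \right)} = \frac{2}{-4 - 18} = \frac{2}{-22} = 2 \left(- \frac{1}{22}\right) = - \frac{1}{11}$)
$\frac{L{\left(6,-7 \right)} - 204}{-345 + l} = \frac{- \frac{1}{11} - 204}{-345 - 326} = - \frac{2245}{11 \left(-671\right)} = \left(- \frac{2245}{11}\right) \left(- \frac{1}{671}\right) = \frac{2245}{7381}$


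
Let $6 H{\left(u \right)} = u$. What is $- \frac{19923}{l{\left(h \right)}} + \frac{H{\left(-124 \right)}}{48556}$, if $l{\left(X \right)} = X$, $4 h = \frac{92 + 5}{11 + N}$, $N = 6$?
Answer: $- \frac{98672884183}{7064898} \approx -13967.0$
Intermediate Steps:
$h = \frac{97}{68}$ ($h = \frac{\left(92 + 5\right) \frac{1}{11 + 6}}{4} = \frac{97 \cdot \frac{1}{17}}{4} = \frac{1}{4} \cdot \frac{97}{17} = \frac{97}{68} \approx 1.4265$)
$H{\left(u \right)} = \frac{u}{6}$
$- \frac{19923}{l{\left(h \right)}} + \frac{H{\left(-124 \right)}}{48556} = - \frac{19923}{\frac{97}{68}} + \frac{\frac{1}{6} \left(-124\right)}{48556} = \left(-19923\right) \frac{68}{97} - \frac{31}{72834} = - \frac{1354764}{97} - \frac{31}{72834} = - \frac{98672884183}{7064898}$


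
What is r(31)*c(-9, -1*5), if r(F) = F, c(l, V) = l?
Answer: -279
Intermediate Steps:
r(31)*c(-9, -1*5) = 31*(-9) = -279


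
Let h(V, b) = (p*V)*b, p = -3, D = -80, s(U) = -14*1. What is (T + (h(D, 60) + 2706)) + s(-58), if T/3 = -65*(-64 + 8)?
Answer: 28012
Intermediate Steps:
s(U) = -14
T = 10920 (T = 3*(-65*(-64 + 8)) = 3*(-65*(-56)) = 3*3640 = 10920)
h(V, b) = -3*V*b (h(V, b) = (-3*V)*b = -3*V*b)
(T + (h(D, 60) + 2706)) + s(-58) = (10920 + (-3*(-80)*60 + 2706)) - 14 = (10920 + (14400 + 2706)) - 14 = (10920 + 17106) - 14 = 28026 - 14 = 28012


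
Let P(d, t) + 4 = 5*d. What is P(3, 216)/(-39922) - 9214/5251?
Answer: -367899069/209630422 ≈ -1.7550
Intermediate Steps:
P(d, t) = -4 + 5*d
P(3, 216)/(-39922) - 9214/5251 = (-4 + 5*3)/(-39922) - 9214/5251 = (-4 + 15)*(-1/39922) - 9214*1/5251 = 11*(-1/39922) - 9214/5251 = -11/39922 - 9214/5251 = -367899069/209630422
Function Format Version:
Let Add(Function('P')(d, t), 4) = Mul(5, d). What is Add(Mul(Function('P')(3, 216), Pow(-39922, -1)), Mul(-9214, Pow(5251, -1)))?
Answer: Rational(-367899069, 209630422) ≈ -1.7550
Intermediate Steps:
Function('P')(d, t) = Add(-4, Mul(5, d))
Add(Mul(Function('P')(3, 216), Pow(-39922, -1)), Mul(-9214, Pow(5251, -1))) = Add(Mul(Add(-4, Mul(5, 3)), Pow(-39922, -1)), Mul(-9214, Pow(5251, -1))) = Add(Mul(Add(-4, 15), Rational(-1, 39922)), Mul(-9214, Rational(1, 5251))) = Add(Mul(11, Rational(-1, 39922)), Rational(-9214, 5251)) = Add(Rational(-11, 39922), Rational(-9214, 5251)) = Rational(-367899069, 209630422)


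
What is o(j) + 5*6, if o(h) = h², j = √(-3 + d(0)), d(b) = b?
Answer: 27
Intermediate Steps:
j = I*√3 (j = √(-3 + 0) = √(-3) = I*√3 ≈ 1.732*I)
o(j) + 5*6 = (I*√3)² + 5*6 = -3 + 30 = 27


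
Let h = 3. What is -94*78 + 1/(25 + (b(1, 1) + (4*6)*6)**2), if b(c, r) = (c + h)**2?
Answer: -187882499/25625 ≈ -7332.0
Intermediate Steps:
b(c, r) = (3 + c)**2 (b(c, r) = (c + 3)**2 = (3 + c)**2)
-94*78 + 1/(25 + (b(1, 1) + (4*6)*6)**2) = -94*78 + 1/(25 + ((3 + 1)**2 + (4*6)*6)**2) = -7332 + 1/(25 + (4**2 + 24*6)**2) = -7332 + 1/(25 + (16 + 144)**2) = -7332 + 1/(25 + 160**2) = -7332 + 1/(25 + 25600) = -7332 + 1/25625 = -187882499/25625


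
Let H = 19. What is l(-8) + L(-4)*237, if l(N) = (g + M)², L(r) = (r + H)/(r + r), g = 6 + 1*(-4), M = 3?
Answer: -3355/8 ≈ -419.38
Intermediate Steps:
g = 2 (g = 6 - 4 = 2)
L(r) = (19 + r)/(2*r) (L(r) = (r + 19)/(r + r) = (19 + r)/((2*r)) = (19 + r)*(1/(2*r)) = (19 + r)/(2*r))
l(N) = 25 (l(N) = (2 + 3)² = 5² = 25)
l(-8) + L(-4)*237 = 25 + ((½)*(19 - 4)/(-4))*237 = 25 + ((½)*(-¼)*15)*237 = 25 - 15/8*237 = 25 - 3555/8 = -3355/8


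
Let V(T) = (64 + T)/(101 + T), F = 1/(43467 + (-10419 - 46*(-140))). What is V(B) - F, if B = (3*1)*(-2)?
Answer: 2290209/3751360 ≈ 0.61050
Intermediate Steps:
B = -6 (B = 3*(-2) = -6)
F = 1/39488 (F = 1/(43467 + (-10419 + 6440)) = 1/(43467 - 3979) = 1/39488 ≈ 2.5324e-5)
V(T) = (64 + T)/(101 + T)
V(B) - F = (64 - 6)/(101 - 6) - 1*1/39488 = 58/95 - 1/39488 = 2290209/3751360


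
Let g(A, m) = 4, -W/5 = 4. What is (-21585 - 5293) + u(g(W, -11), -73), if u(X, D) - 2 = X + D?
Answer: -26945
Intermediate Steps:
W = -20 (W = -5*4 = -20)
u(X, D) = 2 + D + X (u(X, D) = 2 + (X + D) = 2 + (D + X) = 2 + D + X)
(-21585 - 5293) + u(g(W, -11), -73) = (-21585 - 5293) + (2 - 73 + 4) = -26878 - 67 = -26945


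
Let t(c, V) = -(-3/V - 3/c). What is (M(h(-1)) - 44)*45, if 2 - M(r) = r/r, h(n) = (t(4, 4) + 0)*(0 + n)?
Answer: -1935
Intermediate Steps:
t(c, V) = 3/V + 3/c
h(n) = 3*n/2 (h(n) = ((3/4 + 3/4) + 0)*(0 + n) = ((3*(1/4) + 3*(1/4)) + 0)*n = ((3/4 + 3/4) + 0)*n = (3/2 + 0)*n = 3*n/2)
M(r) = 1 (M(r) = 2 - r/r = 2 - 1*1 = 2 - 1 = 1)
(M(h(-1)) - 44)*45 = (1 - 44)*45 = -43*45 = -1935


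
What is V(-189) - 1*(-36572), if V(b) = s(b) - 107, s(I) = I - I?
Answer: 36465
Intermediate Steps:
s(I) = 0
V(b) = -107 (V(b) = 0 - 107 = -107)
V(-189) - 1*(-36572) = -107 - 1*(-36572) = -107 + 36572 = 36465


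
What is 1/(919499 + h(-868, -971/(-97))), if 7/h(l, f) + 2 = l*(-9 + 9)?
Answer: 2/1838991 ≈ 1.0876e-6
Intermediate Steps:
h(l, f) = -7/2 (h(l, f) = 7/(-2 + l*(-9 + 9)) = 7/(-2 + l*0) = 7/(-2 + 0) = 7/(-2) = 7*(-1/2) = -7/2)
1/(919499 + h(-868, -971/(-97))) = 1/(919499 - 7/2) = 1/(1838991/2) = 2/1838991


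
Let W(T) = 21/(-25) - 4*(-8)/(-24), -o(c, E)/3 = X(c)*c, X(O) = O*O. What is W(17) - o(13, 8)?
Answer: 494162/75 ≈ 6588.8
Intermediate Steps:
X(O) = O²
o(c, E) = -3*c³ (o(c, E) = -3*c²*c = -3*c³)
W(T) = -163/75 (W(T) = 21*(-1/25) + 32*(-1/24) = -21/25 - 4/3 = -163/75)
W(17) - o(13, 8) = -163/75 - (-3)*13³ = -163/75 - (-3)*2197 = -163/75 - 1*(-6591) = -163/75 + 6591 = 494162/75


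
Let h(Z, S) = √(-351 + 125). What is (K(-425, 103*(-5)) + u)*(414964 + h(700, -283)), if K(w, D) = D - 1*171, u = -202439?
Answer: -84289562500 - 203125*I*√226 ≈ -8.429e+10 - 3.0536e+6*I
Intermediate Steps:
h(Z, S) = I*√226 (h(Z, S) = √(-226) = I*√226)
K(w, D) = -171 + D (K(w, D) = D - 171 = -171 + D)
(K(-425, 103*(-5)) + u)*(414964 + h(700, -283)) = ((-171 + 103*(-5)) - 202439)*(414964 + I*√226) = ((-171 - 515) - 202439)*(414964 + I*√226) = (-686 - 202439)*(414964 + I*√226) = -203125*(414964 + I*√226) = -84289562500 - 203125*I*√226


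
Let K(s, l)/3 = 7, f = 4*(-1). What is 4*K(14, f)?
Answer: 84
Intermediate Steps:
f = -4
K(s, l) = 21 (K(s, l) = 3*7 = 21)
4*K(14, f) = 4*21 = 84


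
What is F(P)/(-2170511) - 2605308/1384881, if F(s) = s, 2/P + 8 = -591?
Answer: -1129084983663550/600177922356803 ≈ -1.8813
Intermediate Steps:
P = -2/599 (P = 2/(-8 - 591) = 2/(-599) = 2*(-1/599) = -2/599 ≈ -0.0033389)
F(P)/(-2170511) - 2605308/1384881 = -2/599/(-2170511) - 2605308/1384881 = -2/599*(-1/2170511) - 2605308*1/1384881 = 2/1300136089 - 868436/461627 = -1129084983663550/600177922356803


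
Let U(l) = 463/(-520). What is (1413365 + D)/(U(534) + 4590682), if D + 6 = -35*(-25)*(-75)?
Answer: 700821680/2387154177 ≈ 0.29358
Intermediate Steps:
U(l) = -463/520 (U(l) = 463*(-1/520) = -463/520)
D = -65631 (D = -6 - 35*(-25)*(-75) = -6 + 875*(-75) = -6 - 65625 = -65631)
(1413365 + D)/(U(534) + 4590682) = (1413365 - 65631)/(-463/520 + 4590682) = 1347734/(2387154177/520) = 1347734*(520/2387154177) = 700821680/2387154177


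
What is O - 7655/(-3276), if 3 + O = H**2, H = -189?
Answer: 117019823/3276 ≈ 35720.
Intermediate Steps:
O = 35718 (O = -3 + (-189)**2 = -3 + 35721 = 35718)
O - 7655/(-3276) = 35718 - 7655/(-3276) = 35718 - 7655*(-1/3276) = 35718 + 7655/3276 = 117019823/3276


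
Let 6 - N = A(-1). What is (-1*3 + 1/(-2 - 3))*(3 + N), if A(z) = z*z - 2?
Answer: -32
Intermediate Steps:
A(z) = -2 + z² (A(z) = z² - 2 = -2 + z²)
N = 7 (N = 6 - (-2 + (-1)²) = 6 - (-2 + 1) = 6 - 1*(-1) = 6 + 1 = 7)
(-1*3 + 1/(-2 - 3))*(3 + N) = (-1*3 + 1/(-2 - 3))*(3 + 7) = (-3 + 1/(-5))*10 = (-3 - ⅕)*10 = -16/5*10 = -32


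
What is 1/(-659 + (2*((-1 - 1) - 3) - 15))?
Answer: -1/684 ≈ -0.0014620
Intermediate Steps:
1/(-659 + (2*((-1 - 1) - 3) - 15)) = 1/(-659 + (2*(-2 - 3) - 15)) = 1/(-659 + (2*(-5) - 15)) = 1/(-659 + (-10 - 15)) = 1/(-659 - 25) = 1/(-684) = -1/684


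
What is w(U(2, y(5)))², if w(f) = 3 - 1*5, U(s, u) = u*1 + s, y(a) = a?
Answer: 4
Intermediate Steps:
U(s, u) = s + u (U(s, u) = u + s = s + u)
w(f) = -2 (w(f) = 3 - 5 = -2)
w(U(2, y(5)))² = (-2)² = 4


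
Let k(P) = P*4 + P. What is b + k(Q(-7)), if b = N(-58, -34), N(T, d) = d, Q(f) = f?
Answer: -69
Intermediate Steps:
k(P) = 5*P (k(P) = 4*P + P = 5*P)
b = -34
b + k(Q(-7)) = -34 + 5*(-7) = -34 - 35 = -69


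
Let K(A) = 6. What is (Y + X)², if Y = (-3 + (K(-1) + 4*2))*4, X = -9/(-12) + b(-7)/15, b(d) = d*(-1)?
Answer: 7360369/3600 ≈ 2044.5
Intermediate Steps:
b(d) = -d
X = 73/60 (X = -9/(-12) - 1*(-7)/15 = -9*(-1/12) + 7*(1/15) = ¾ + 7/15 = 73/60 ≈ 1.2167)
Y = 44 (Y = (-3 + (6 + 4*2))*4 = (-3 + (6 + 8))*4 = (-3 + 14)*4 = 11*4 = 44)
(Y + X)² = (44 + 73/60)² = (2713/60)² = 7360369/3600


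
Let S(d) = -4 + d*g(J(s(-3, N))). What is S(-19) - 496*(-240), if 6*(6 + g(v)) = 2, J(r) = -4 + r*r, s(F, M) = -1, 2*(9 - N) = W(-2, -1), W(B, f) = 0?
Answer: 357431/3 ≈ 1.1914e+5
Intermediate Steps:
N = 9 (N = 9 - ½*0 = 9 + 0 = 9)
J(r) = -4 + r²
g(v) = -17/3 (g(v) = -6 + (⅙)*2 = -6 + ⅓ = -17/3)
S(d) = -4 - 17*d/3 (S(d) = -4 + d*(-17/3) = -4 - 17*d/3)
S(-19) - 496*(-240) = (-4 - 17/3*(-19)) - 496*(-240) = (-4 + 323/3) + 119040 = 311/3 + 119040 = 357431/3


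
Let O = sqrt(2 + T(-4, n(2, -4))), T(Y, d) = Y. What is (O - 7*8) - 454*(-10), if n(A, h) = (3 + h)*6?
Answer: 4484 + I*sqrt(2) ≈ 4484.0 + 1.4142*I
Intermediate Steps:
n(A, h) = 18 + 6*h
O = I*sqrt(2) (O = sqrt(2 - 4) = sqrt(-2) = I*sqrt(2) ≈ 1.4142*I)
(O - 7*8) - 454*(-10) = (I*sqrt(2) - 7*8) - 454*(-10) = (I*sqrt(2) - 56) + 4540 = (-56 + I*sqrt(2)) + 4540 = 4484 + I*sqrt(2)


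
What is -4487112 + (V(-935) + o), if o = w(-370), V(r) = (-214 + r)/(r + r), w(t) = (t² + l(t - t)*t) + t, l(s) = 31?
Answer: -8157036091/1870 ≈ -4.3620e+6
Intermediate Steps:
w(t) = t² + 32*t (w(t) = (t² + 31*t) + t = t² + 32*t)
V(r) = (-214 + r)/(2*r) (V(r) = (-214 + r)/((2*r)) = (-214 + r)*(1/(2*r)) = (-214 + r)/(2*r))
o = 125060 (o = -370*(32 - 370) = -370*(-338) = 125060)
-4487112 + (V(-935) + o) = -4487112 + ((½)*(-214 - 935)/(-935) + 125060) = -4487112 + ((½)*(-1/935)*(-1149) + 125060) = -4487112 + (1149/1870 + 125060) = -4487112 + 233863349/1870 = -8157036091/1870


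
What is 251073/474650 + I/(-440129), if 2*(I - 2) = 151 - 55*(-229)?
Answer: 107478614667/208907229850 ≈ 0.51448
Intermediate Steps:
I = 6375 (I = 2 + (151 - 55*(-229))/2 = 2 + (151 + 12595)/2 = 2 + (½)*12746 = 2 + 6373 = 6375)
251073/474650 + I/(-440129) = 251073/474650 + 6375/(-440129) = 251073*(1/474650) + 6375*(-1/440129) = 251073/474650 - 6375/440129 = 107478614667/208907229850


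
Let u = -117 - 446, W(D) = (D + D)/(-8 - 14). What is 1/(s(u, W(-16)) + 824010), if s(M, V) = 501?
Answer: 1/824511 ≈ 1.2128e-6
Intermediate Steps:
W(D) = -D/11 (W(D) = (2*D)/(-22) = (2*D)*(-1/22) = -D/11)
u = -563
1/(s(u, W(-16)) + 824010) = 1/(501 + 824010) = 1/824511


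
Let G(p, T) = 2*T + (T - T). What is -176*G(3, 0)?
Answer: 0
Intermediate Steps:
G(p, T) = 2*T (G(p, T) = 2*T + 0 = 2*T)
-176*G(3, 0) = -352*0 = -176*0 = 0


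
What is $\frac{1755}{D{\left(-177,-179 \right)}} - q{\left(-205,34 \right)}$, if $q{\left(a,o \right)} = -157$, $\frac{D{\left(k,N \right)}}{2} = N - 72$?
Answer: $\frac{77059}{502} \approx 153.5$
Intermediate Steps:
$D{\left(k,N \right)} = -144 + 2 N$ ($D{\left(k,N \right)} = 2 \left(N - 72\right) = 2 \left(-72 + N\right) = -144 + 2 N$)
$\frac{1755}{D{\left(-177,-179 \right)}} - q{\left(-205,34 \right)} = \frac{1755}{-144 + 2 \left(-179\right)} - -157 = \frac{1755}{-144 - 358} + 157 = \frac{1755}{-502} + 157 = 1755 \left(- \frac{1}{502}\right) + 157 = - \frac{1755}{502} + 157 = \frac{77059}{502}$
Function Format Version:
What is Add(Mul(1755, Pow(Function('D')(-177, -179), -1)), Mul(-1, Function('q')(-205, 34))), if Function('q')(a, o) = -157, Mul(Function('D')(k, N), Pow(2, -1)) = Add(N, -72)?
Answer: Rational(77059, 502) ≈ 153.50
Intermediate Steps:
Function('D')(k, N) = Add(-144, Mul(2, N)) (Function('D')(k, N) = Mul(2, Add(N, -72)) = Mul(2, Add(-72, N)) = Add(-144, Mul(2, N)))
Add(Mul(1755, Pow(Function('D')(-177, -179), -1)), Mul(-1, Function('q')(-205, 34))) = Add(Mul(1755, Pow(Add(-144, Mul(2, -179)), -1)), Mul(-1, -157)) = Add(Mul(1755, Pow(Add(-144, -358), -1)), 157) = Add(Mul(1755, Pow(-502, -1)), 157) = Add(Mul(1755, Rational(-1, 502)), 157) = Add(Rational(-1755, 502), 157) = Rational(77059, 502)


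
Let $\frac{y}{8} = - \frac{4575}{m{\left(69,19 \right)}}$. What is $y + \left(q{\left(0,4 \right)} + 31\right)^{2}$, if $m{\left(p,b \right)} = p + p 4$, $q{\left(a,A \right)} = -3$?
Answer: $\frac{15592}{23} \approx 677.91$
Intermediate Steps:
$m{\left(p,b \right)} = 5 p$ ($m{\left(p,b \right)} = p + 4 p = 5 p$)
$y = - \frac{2440}{23}$ ($y = 8 \left(- \frac{4575}{5 \cdot 69}\right) = 8 \left(- \frac{4575}{345}\right) = 8 \left(\left(-4575\right) \frac{1}{345}\right) = 8 \left(- \frac{305}{23}\right) = - \frac{2440}{23} \approx -106.09$)
$y + \left(q{\left(0,4 \right)} + 31\right)^{2} = - \frac{2440}{23} + \left(-3 + 31\right)^{2} = - \frac{2440}{23} + 28^{2} = - \frac{2440}{23} + 784 = \frac{15592}{23}$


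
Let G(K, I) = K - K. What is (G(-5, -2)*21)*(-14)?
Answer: 0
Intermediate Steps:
G(K, I) = 0
(G(-5, -2)*21)*(-14) = (0*21)*(-14) = 0*(-14) = 0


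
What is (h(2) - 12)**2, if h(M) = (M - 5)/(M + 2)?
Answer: 2601/16 ≈ 162.56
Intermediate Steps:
h(M) = (-5 + M)/(2 + M)
(h(2) - 12)**2 = ((-5 + 2)/(2 + 2) - 12)**2 = (-3/4 - 12)**2 = (-51/4)**2 = 2601/16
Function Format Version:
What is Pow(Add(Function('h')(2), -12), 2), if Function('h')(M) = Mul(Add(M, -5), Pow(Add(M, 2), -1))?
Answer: Rational(2601, 16) ≈ 162.56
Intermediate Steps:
Function('h')(M) = Mul(Pow(Add(2, M), -1), Add(-5, M)) (Function('h')(M) = Mul(Add(-5, M), Pow(Add(2, M), -1)) = Mul(Pow(Add(2, M), -1), Add(-5, M)))
Pow(Add(Function('h')(2), -12), 2) = Pow(Add(Mul(Pow(Add(2, 2), -1), Add(-5, 2)), -12), 2) = Pow(Add(Mul(Pow(4, -1), -3), -12), 2) = Pow(Add(Mul(Rational(1, 4), -3), -12), 2) = Pow(Add(Rational(-3, 4), -12), 2) = Pow(Rational(-51, 4), 2) = Rational(2601, 16)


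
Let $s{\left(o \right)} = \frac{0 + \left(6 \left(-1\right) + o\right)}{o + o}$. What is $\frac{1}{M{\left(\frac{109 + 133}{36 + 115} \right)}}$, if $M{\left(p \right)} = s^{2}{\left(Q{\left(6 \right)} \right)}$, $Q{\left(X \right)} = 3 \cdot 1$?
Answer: $4$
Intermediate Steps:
$Q{\left(X \right)} = 3$
$s{\left(o \right)} = \frac{-6 + o}{2 o}$ ($s{\left(o \right)} = \frac{0 + \left(-6 + o\right)}{2 o} = \left(-6 + o\right) \frac{1}{2 o} = \frac{-6 + o}{2 o}$)
$M{\left(p \right)} = \frac{1}{4}$ ($M{\left(p \right)} = \left(\frac{-6 + 3}{2 \cdot 3}\right)^{2} = \left(\frac{1}{2} \cdot \frac{1}{3} \left(-3\right)\right)^{2} = \left(- \frac{1}{2}\right)^{2} = \frac{1}{4}$)
$\frac{1}{M{\left(\frac{109 + 133}{36 + 115} \right)}} = \frac{1}{\frac{1}{4}} = 4$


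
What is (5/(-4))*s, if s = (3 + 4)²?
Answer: -245/4 ≈ -61.250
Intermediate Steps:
s = 49 (s = 7² = 49)
(5/(-4))*s = (5/(-4))*49 = (5*(-¼))*49 = -5/4*49 = -245/4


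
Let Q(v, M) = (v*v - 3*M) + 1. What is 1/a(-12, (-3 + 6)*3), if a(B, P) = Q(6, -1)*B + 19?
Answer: -1/461 ≈ -0.0021692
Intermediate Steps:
Q(v, M) = 1 + v² - 3*M (Q(v, M) = (v² - 3*M) + 1 = 1 + v² - 3*M)
a(B, P) = 19 + 40*B (a(B, P) = (1 + 6² - 3*(-1))*B + 19 = (1 + 36 + 3)*B + 19 = 40*B + 19 = 19 + 40*B)
1/a(-12, (-3 + 6)*3) = 1/(19 + 40*(-12)) = 1/(19 - 480) = 1/(-461) = -1/461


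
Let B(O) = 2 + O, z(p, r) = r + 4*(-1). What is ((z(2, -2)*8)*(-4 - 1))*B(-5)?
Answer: -720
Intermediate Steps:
z(p, r) = -4 + r (z(p, r) = r - 4 = -4 + r)
((z(2, -2)*8)*(-4 - 1))*B(-5) = (((-4 - 2)*8)*(-4 - 1))*(2 - 5) = (-6*8*(-5))*(-3) = -48*(-5)*(-3) = 240*(-3) = -720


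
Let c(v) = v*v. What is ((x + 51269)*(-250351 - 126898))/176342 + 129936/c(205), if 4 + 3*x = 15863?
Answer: -1344898614863257/11116158825 ≈ -1.2099e+5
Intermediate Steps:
x = 15859/3 (x = -4/3 + (1/3)*15863 = -4/3 + 15863/3 = 15859/3 ≈ 5286.3)
c(v) = v**2
((x + 51269)*(-250351 - 126898))/176342 + 129936/c(205) = ((15859/3 + 51269)*(-250351 - 126898))/176342 + 129936/(205**2) = ((169666/3)*(-377249))*(1/176342) + 129936/42025 = -64006328834/3*1/176342 + 129936*(1/42025) = -32003164417/264513 + 129936/42025 = -1344898614863257/11116158825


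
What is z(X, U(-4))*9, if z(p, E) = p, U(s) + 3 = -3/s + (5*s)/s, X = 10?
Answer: 90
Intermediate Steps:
U(s) = 2 - 3/s (U(s) = -3 + (-3/s + (5*s)/s) = -3 + (-3/s + 5) = -3 + (5 - 3/s) = 2 - 3/s)
z(X, U(-4))*9 = 10*9 = 90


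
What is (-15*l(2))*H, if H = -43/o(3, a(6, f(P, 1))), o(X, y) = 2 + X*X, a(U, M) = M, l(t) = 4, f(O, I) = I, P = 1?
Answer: 2580/11 ≈ 234.55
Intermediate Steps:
o(X, y) = 2 + X²
H = -43/11 (H = -43/(2 + 3²) = -43/(2 + 9) = -43/11 ≈ -3.9091)
(-15*l(2))*H = -15*4*(-43/11) = -60*(-43/11) = 2580/11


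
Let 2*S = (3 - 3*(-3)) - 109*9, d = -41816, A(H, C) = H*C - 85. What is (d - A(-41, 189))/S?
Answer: 67964/969 ≈ 70.138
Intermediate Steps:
A(H, C) = -85 + C*H (A(H, C) = C*H - 85 = -85 + C*H)
S = -969/2 (S = ((3 - 3*(-3)) - 109*9)/2 = ((3 + 9) - 981)/2 = (12 - 981)/2 = (½)*(-969) = -969/2 ≈ -484.50)
(d - A(-41, 189))/S = (-41816 - (-85 + 189*(-41)))/(-969/2) = (-41816 - (-85 - 7749))*(-2/969) = (-41816 - 1*(-7834))*(-2/969) = (-41816 + 7834)*(-2/969) = -33982*(-2/969) = 67964/969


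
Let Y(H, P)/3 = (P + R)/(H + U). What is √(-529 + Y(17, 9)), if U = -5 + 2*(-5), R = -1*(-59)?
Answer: I*√427 ≈ 20.664*I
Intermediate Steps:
R = 59
U = -15 (U = -5 - 10 = -15)
Y(H, P) = 3*(59 + P)/(-15 + H) (Y(H, P) = 3*((P + 59)/(H - 15)) = 3*((59 + P)/(-15 + H)) = 3*(59 + P)/(-15 + H))
√(-529 + Y(17, 9)) = √(-529 + 3*(59 + 9)/(-15 + 17)) = √(-529 + 3*68/2) = √(-529 + 3*(½)*68) = √(-529 + 102) = √(-427) = I*√427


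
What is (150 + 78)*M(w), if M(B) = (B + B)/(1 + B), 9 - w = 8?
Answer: 228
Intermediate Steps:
w = 1 (w = 9 - 1*8 = 9 - 8 = 1)
M(B) = 2*B/(1 + B) (M(B) = (2*B)/(1 + B) = 2*B/(1 + B))
(150 + 78)*M(w) = (150 + 78)*(2*1/(1 + 1)) = 228*(2*1/2) = 228*(2*1*(½)) = 228*1 = 228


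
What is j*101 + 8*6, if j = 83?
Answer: 8431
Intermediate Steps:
j*101 + 8*6 = 83*101 + 8*6 = 8383 + 48 = 8431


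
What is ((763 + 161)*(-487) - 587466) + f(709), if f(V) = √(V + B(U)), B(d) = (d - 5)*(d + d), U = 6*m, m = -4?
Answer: -1037454 + √2101 ≈ -1.0374e+6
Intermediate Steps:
U = -24 (U = 6*(-4) = -24)
B(d) = 2*d*(-5 + d) (B(d) = (-5 + d)*(2*d) = 2*d*(-5 + d))
f(V) = √(1392 + V) (f(V) = √(V + 2*(-24)*(-5 - 24)) = √(V + 2*(-24)*(-29)) = √(V + 1392) = √(1392 + V))
((763 + 161)*(-487) - 587466) + f(709) = ((763 + 161)*(-487) - 587466) + √(1392 + 709) = (924*(-487) - 587466) + √2101 = (-449988 - 587466) + √2101 = -1037454 + √2101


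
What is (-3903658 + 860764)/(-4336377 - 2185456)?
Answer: 3042894/6521833 ≈ 0.46657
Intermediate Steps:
(-3903658 + 860764)/(-4336377 - 2185456) = -3042894/(-6521833) = -3042894*(-1/6521833) = 3042894/6521833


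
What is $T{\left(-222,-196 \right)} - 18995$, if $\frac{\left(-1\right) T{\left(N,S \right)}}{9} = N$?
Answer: $-16997$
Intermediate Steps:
$T{\left(N,S \right)} = - 9 N$
$T{\left(-222,-196 \right)} - 18995 = \left(-9\right) \left(-222\right) - 18995 = 1998 - 18995 = -16997$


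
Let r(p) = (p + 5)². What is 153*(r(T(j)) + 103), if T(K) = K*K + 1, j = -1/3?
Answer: 193256/9 ≈ 21473.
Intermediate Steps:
j = -⅓ (j = -1*⅓ = -⅓ ≈ -0.33333)
T(K) = 1 + K² (T(K) = K² + 1 = 1 + K²)
r(p) = (5 + p)²
153*(r(T(j)) + 103) = 153*((5 + (1 + (-⅓)²))² + 103) = 153*((5 + (1 + ⅑))² + 103) = 153*((5 + 10/9)² + 103) = 153*((55/9)² + 103) = 153*(3025/81 + 103) = 153*(11368/81) = 193256/9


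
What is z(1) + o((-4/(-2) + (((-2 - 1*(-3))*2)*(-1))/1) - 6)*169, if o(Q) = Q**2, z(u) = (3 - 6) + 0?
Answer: 6081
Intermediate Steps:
z(u) = -3 (z(u) = -3 + 0 = -3)
z(1) + o((-4/(-2) + (((-2 - 1*(-3))*2)*(-1))/1) - 6)*169 = -3 + ((-4/(-2) + (((-2 - 1*(-3))*2)*(-1))/1) - 6)**2*169 = -3 + ((-4*(-1/2) + (((-2 + 3)*2)*(-1))*1) - 6)**2*169 = -3 + ((2 + ((1*2)*(-1))*1) - 6)**2*169 = -3 + ((2 + (2*(-1))*1) - 6)**2*169 = -3 + ((2 - 2*1) - 6)**2*169 = -3 + ((2 - 2) - 6)**2*169 = -3 + (0 - 6)**2*169 = -3 + (-6)**2*169 = -3 + 36*169 = -3 + 6084 = 6081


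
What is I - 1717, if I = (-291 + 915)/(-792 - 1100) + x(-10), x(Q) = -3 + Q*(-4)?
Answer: -794796/473 ≈ -1680.3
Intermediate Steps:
x(Q) = -3 - 4*Q
I = 17345/473 (I = (-291 + 915)/(-792 - 1100) + (-3 - 4*(-10)) = 624/(-1892) + (-3 + 40) = 624*(-1/1892) + 37 = -156/473 + 37 = 17345/473 ≈ 36.670)
I - 1717 = 17345/473 - 1717 = -794796/473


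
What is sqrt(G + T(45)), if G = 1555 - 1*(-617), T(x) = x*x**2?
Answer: sqrt(93297) ≈ 305.45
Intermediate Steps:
T(x) = x**3
G = 2172 (G = 1555 + 617 = 2172)
sqrt(G + T(45)) = sqrt(2172 + 45**3) = sqrt(2172 + 91125) = sqrt(93297)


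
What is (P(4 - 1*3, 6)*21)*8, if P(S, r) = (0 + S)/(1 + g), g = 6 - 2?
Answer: 168/5 ≈ 33.600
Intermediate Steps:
g = 4
P(S, r) = S/5 (P(S, r) = (0 + S)/(1 + 4) = S/5)
(P(4 - 1*3, 6)*21)*8 = (((4 - 1*3)/5)*21)*8 = (((4 - 3)/5)*21)*8 = (((⅕)*1)*21)*8 = ((⅕)*21)*8 = (21/5)*8 = 168/5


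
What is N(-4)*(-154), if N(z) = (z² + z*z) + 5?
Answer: -5698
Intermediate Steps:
N(z) = 5 + 2*z² (N(z) = (z² + z²) + 5 = 2*z² + 5 = 5 + 2*z²)
N(-4)*(-154) = (5 + 2*(-4)²)*(-154) = (5 + 2*16)*(-154) = (5 + 32)*(-154) = 37*(-154) = -5698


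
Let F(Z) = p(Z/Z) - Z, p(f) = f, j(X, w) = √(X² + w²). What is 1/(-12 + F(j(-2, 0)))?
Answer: -1/13 ≈ -0.076923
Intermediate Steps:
F(Z) = 1 - Z (F(Z) = Z/Z - Z = 1 - Z)
1/(-12 + F(j(-2, 0))) = 1/(-12 + (1 - √((-2)² + 0²))) = 1/(-12 + (1 - √(4 + 0))) = 1/(-12 + (1 - √4)) = 1/(-12 + (1 - 1*2)) = 1/(-12 + (1 - 2)) = 1/(-12 - 1) = 1/(-13) = -1/13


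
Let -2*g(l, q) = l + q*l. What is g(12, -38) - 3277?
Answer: -3055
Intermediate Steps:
g(l, q) = -l/2 - l*q/2 (g(l, q) = -(l + q*l)/2 = -(l + l*q)/2 = -l/2 - l*q/2)
g(12, -38) - 3277 = -½*12*(1 - 38) - 3277 = -½*12*(-37) - 3277 = 222 - 3277 = -3055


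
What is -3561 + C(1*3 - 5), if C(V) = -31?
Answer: -3592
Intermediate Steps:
-3561 + C(1*3 - 5) = -3561 - 31 = -3592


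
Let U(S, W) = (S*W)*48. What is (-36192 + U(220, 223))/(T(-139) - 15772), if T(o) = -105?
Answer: -2318688/15877 ≈ -146.04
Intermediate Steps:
U(S, W) = 48*S*W
(-36192 + U(220, 223))/(T(-139) - 15772) = (-36192 + 48*220*223)/(-105 - 15772) = (-36192 + 2354880)/(-15877) = 2318688*(-1/15877) = -2318688/15877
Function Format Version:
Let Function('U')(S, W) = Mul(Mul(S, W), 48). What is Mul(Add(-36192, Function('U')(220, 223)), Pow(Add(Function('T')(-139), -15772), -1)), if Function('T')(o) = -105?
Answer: Rational(-2318688, 15877) ≈ -146.04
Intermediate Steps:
Function('U')(S, W) = Mul(48, S, W)
Mul(Add(-36192, Function('U')(220, 223)), Pow(Add(Function('T')(-139), -15772), -1)) = Mul(Add(-36192, Mul(48, 220, 223)), Pow(Add(-105, -15772), -1)) = Mul(Add(-36192, 2354880), Pow(-15877, -1)) = Mul(2318688, Rational(-1, 15877)) = Rational(-2318688, 15877)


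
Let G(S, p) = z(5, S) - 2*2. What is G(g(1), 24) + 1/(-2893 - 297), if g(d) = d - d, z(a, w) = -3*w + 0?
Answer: -12761/3190 ≈ -4.0003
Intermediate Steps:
z(a, w) = -3*w
g(d) = 0
G(S, p) = -4 - 3*S (G(S, p) = -3*S - 2*2 = -3*S - 4 = -4 - 3*S)
G(g(1), 24) + 1/(-2893 - 297) = (-4 - 3*0) + 1/(-2893 - 297) = (-4 + 0) + 1/(-3190) = -4 - 1/3190 = -12761/3190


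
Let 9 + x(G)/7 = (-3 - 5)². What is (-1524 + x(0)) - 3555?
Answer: -4694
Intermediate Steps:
x(G) = 385 (x(G) = -63 + 7*(-3 - 5)² = -63 + 7*(-8)² = -63 + 7*64 = -63 + 448 = 385)
(-1524 + x(0)) - 3555 = (-1524 + 385) - 3555 = -1139 - 3555 = -4694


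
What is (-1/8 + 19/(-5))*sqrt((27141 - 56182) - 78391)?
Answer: -157*I*sqrt(26858)/20 ≈ -1286.5*I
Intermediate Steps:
(-1/8 + 19/(-5))*sqrt((27141 - 56182) - 78391) = (-1*1/8 + 19*(-1/5))*sqrt(-29041 - 78391) = (-1/8 - 19/5)*sqrt(-107432) = -157*I*sqrt(26858)/20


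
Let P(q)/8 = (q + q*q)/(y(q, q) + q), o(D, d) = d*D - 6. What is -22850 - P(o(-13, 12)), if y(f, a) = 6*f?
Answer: -22666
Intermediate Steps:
o(D, d) = -6 + D*d (o(D, d) = D*d - 6 = -6 + D*d)
P(q) = 8*(q + q²)/(7*q) (P(q) = 8*((q + q*q)/(6*q + q)) = 8*((q + q²)/((7*q))) = 8*((q + q²)*(1/(7*q))) = 8*((q + q²)/(7*q)) = 8*(q + q²)/(7*q))
-22850 - P(o(-13, 12)) = -22850 - (8/7 + 8*(-6 - 13*12)/7) = -22850 - (8/7 + 8*(-6 - 156)/7) = -22850 - (8/7 + (8/7)*(-162)) = -22850 - (8/7 - 1296/7) = -22850 - 1*(-184) = -22850 + 184 = -22666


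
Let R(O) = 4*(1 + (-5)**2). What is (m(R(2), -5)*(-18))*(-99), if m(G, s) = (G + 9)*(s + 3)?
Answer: -402732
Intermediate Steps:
R(O) = 104 (R(O) = 4*(1 + 25) = 4*26 = 104)
m(G, s) = (3 + s)*(9 + G) (m(G, s) = (9 + G)*(3 + s) = (3 + s)*(9 + G))
(m(R(2), -5)*(-18))*(-99) = ((27 + 3*104 + 9*(-5) + 104*(-5))*(-18))*(-99) = ((27 + 312 - 45 - 520)*(-18))*(-99) = -226*(-18)*(-99) = 4068*(-99) = -402732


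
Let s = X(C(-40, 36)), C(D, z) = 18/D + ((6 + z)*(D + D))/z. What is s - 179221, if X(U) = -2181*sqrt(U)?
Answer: -179221 - 727*I*sqrt(84405)/10 ≈ -1.7922e+5 - 21121.0*I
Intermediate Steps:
C(D, z) = 18/D + 2*D*(6 + z)/z (C(D, z) = 18/D + ((6 + z)*(2*D))/z = 18/D + (2*D*(6 + z))/z = 18/D + 2*D*(6 + z)/z)
s = -727*I*sqrt(84405)/10 (s = -2181*sqrt(2*(-40) + 18/(-40) + 12*(-40)/36) = -2181*sqrt(-80 + 18*(-1/40) + 12*(-40)*(1/36)) = -2181*sqrt(-80 - 9/20 - 40/3) = -727*I*sqrt(84405)/10 ≈ -21121.0*I)
s - 179221 = -727*I*sqrt(84405)/10 - 179221 = -179221 - 727*I*sqrt(84405)/10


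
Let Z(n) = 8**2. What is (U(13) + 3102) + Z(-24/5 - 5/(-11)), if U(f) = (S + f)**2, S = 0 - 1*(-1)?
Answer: 3362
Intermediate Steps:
S = 1 (S = 0 + 1 = 1)
U(f) = (1 + f)**2
Z(n) = 64
(U(13) + 3102) + Z(-24/5 - 5/(-11)) = ((1 + 13)**2 + 3102) + 64 = (14**2 + 3102) + 64 = (196 + 3102) + 64 = 3298 + 64 = 3362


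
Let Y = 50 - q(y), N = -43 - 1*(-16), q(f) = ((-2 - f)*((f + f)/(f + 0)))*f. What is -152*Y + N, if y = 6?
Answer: -22219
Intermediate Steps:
q(f) = f*(-4 - 2*f) (q(f) = ((-2 - f)*((2*f)/f))*f = ((-2 - f)*2)*f = (-4 - 2*f)*f = f*(-4 - 2*f))
N = -27 (N = -43 + 16 = -27)
Y = 146 (Y = 50 - (-2)*6*(2 + 6) = 50 - (-2)*6*8 = 50 - 1*(-96) = 50 + 96 = 146)
-152*Y + N = -152*146 - 27 = -22192 - 27 = -22219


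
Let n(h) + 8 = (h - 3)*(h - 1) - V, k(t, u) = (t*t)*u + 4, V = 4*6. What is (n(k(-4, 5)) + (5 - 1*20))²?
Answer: 44568976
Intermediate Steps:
V = 24
k(t, u) = 4 + u*t² (k(t, u) = t²*u + 4 = u*t² + 4 = 4 + u*t²)
n(h) = -32 + (-1 + h)*(-3 + h) (n(h) = -8 + ((h - 3)*(h - 1) - 1*24) = -8 + ((-3 + h)*(-1 + h) - 24) = -8 + ((-1 + h)*(-3 + h) - 24) = -8 + (-24 + (-1 + h)*(-3 + h)) = -32 + (-1 + h)*(-3 + h))
(n(k(-4, 5)) + (5 - 1*20))² = ((-29 + (4 + 5*(-4)²)² - 4*(4 + 5*(-4)²)) + (5 - 1*20))² = ((-29 + (4 + 5*16)² - 4*(4 + 5*16)) + (5 - 20))² = ((-29 + (4 + 80)² - 4*(4 + 80)) - 15)² = ((-29 + 84² - 4*84) - 15)² = ((-29 + 7056 - 336) - 15)² = (6691 - 15)² = 6676² = 44568976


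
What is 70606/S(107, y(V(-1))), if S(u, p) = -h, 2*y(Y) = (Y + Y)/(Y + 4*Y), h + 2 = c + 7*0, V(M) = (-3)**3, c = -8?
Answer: 35303/5 ≈ 7060.6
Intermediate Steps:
V(M) = -27
h = -10 (h = -2 + (-8 + 7*0) = -2 + (-8 + 0) = -2 - 8 = -10)
y(Y) = 1/5 (y(Y) = ((Y + Y)/(Y + 4*Y))/2 = ((2*Y)/((5*Y)))/2 = ((2*Y)*(1/(5*Y)))/2 = (1/2)*(2/5) = 1/5)
S(u, p) = 10 (S(u, p) = -1*(-10) = 10)
70606/S(107, y(V(-1))) = 70606/10 = 70606*(1/10) = 35303/5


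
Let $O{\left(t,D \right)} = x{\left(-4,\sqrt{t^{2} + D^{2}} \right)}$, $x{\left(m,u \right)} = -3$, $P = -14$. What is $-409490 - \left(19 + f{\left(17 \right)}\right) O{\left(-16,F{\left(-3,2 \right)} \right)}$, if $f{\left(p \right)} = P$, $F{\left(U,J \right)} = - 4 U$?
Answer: $-409475$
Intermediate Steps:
$f{\left(p \right)} = -14$
$O{\left(t,D \right)} = -3$
$-409490 - \left(19 + f{\left(17 \right)}\right) O{\left(-16,F{\left(-3,2 \right)} \right)} = -409490 - \left(19 - 14\right) \left(-3\right) = -409490 - 5 \left(-3\right) = -409490 - -15 = -409490 + 15 = -409475$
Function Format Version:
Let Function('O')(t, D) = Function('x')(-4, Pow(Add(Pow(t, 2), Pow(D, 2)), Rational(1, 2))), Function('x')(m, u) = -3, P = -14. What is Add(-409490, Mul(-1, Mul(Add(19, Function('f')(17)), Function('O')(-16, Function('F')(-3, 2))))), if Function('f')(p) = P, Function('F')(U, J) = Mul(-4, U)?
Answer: -409475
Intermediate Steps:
Function('f')(p) = -14
Function('O')(t, D) = -3
Add(-409490, Mul(-1, Mul(Add(19, Function('f')(17)), Function('O')(-16, Function('F')(-3, 2))))) = Add(-409490, Mul(-1, Mul(Add(19, -14), -3))) = Add(-409490, Mul(-1, Mul(5, -3))) = Add(-409490, Mul(-1, -15)) = Add(-409490, 15) = -409475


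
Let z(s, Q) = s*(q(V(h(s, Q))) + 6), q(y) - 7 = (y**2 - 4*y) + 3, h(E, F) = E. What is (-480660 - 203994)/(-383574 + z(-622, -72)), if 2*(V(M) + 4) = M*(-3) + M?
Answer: 342327/118206335 ≈ 0.0028960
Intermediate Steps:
V(M) = -4 - M (V(M) = -4 + (M*(-3) + M)/2 = -4 + (-3*M + M)/2 = -4 + (-2*M)/2 = -4 - M)
q(y) = 10 + y**2 - 4*y (q(y) = 7 + ((y**2 - 4*y) + 3) = 7 + (3 + y**2 - 4*y) = 10 + y**2 - 4*y)
z(s, Q) = s*(32 + (-4 - s)**2 + 4*s) (z(s, Q) = s*((10 + (-4 - s)**2 - 4*(-4 - s)) + 6) = s*((10 + (-4 - s)**2 + (16 + 4*s)) + 6) = s*((26 + (-4 - s)**2 + 4*s) + 6) = s*(32 + (-4 - s)**2 + 4*s))
(-480660 - 203994)/(-383574 + z(-622, -72)) = (-480660 - 203994)/(-383574 - 622*(48 + (-622)**2 + 12*(-622))) = -684654/(-383574 - 622*(48 + 386884 - 7464)) = -684654/(-383574 - 622*379468) = -684654/(-383574 - 236029096) = -684654/(-236412670) = -684654*(-1/236412670) = 342327/118206335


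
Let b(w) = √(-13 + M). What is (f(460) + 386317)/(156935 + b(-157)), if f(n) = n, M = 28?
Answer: 12139769699/4925718842 - 386777*√15/24628594210 ≈ 2.4645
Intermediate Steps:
b(w) = √15 (b(w) = √(-13 + 28) = √15)
(f(460) + 386317)/(156935 + b(-157)) = (460 + 386317)/(156935 + √15) = 386777/(156935 + √15)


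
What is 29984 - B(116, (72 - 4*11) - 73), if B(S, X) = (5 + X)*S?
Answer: 34624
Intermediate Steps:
B(S, X) = S*(5 + X)
29984 - B(116, (72 - 4*11) - 73) = 29984 - 116*(5 + ((72 - 4*11) - 73)) = 29984 - 116*(5 + ((72 - 44) - 73)) = 29984 - 116*(5 + (28 - 73)) = 29984 - 116*(5 - 45) = 29984 - 116*(-40) = 29984 - 1*(-4640) = 29984 + 4640 = 34624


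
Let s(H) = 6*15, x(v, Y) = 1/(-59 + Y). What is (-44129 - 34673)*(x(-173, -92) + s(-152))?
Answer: -1070840378/151 ≈ -7.0917e+6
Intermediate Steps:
s(H) = 90
(-44129 - 34673)*(x(-173, -92) + s(-152)) = (-44129 - 34673)*(1/(-59 - 92) + 90) = -78802*(1/(-151) + 90) = -78802*(-1/151 + 90) = -78802*13589/151 = -1070840378/151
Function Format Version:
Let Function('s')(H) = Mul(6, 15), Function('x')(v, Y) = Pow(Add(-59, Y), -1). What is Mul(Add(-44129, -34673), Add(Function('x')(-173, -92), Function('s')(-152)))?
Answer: Rational(-1070840378, 151) ≈ -7.0917e+6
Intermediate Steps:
Function('s')(H) = 90
Mul(Add(-44129, -34673), Add(Function('x')(-173, -92), Function('s')(-152))) = Mul(Add(-44129, -34673), Add(Pow(Add(-59, -92), -1), 90)) = Mul(-78802, Add(Pow(-151, -1), 90)) = Mul(-78802, Add(Rational(-1, 151), 90)) = Mul(-78802, Rational(13589, 151)) = Rational(-1070840378, 151)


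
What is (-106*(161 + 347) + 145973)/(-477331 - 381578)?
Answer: -92125/858909 ≈ -0.10726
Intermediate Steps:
(-106*(161 + 347) + 145973)/(-477331 - 381578) = (-106*508 + 145973)/(-858909) = (-53848 + 145973)*(-1/858909) = 92125*(-1/858909) = -92125/858909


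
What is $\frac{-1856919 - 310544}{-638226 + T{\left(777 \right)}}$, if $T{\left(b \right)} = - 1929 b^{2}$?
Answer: $\frac{2167463}{1165231467} \approx 0.0018601$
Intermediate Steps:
$\frac{-1856919 - 310544}{-638226 + T{\left(777 \right)}} = \frac{-1856919 - 310544}{-638226 - 1929 \cdot 777^{2}} = - \frac{2167463}{-638226 - 1164593241} = - \frac{2167463}{-1165231467} = \left(-2167463\right) \left(- \frac{1}{1165231467}\right) = \frac{2167463}{1165231467}$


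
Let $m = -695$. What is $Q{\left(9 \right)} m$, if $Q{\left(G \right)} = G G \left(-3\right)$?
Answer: $168885$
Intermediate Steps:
$Q{\left(G \right)} = - 3 G^{2}$ ($Q{\left(G \right)} = G^{2} \left(-3\right) = - 3 G^{2}$)
$Q{\left(9 \right)} m = - 3 \cdot 9^{2} \left(-695\right) = \left(-3\right) 81 \left(-695\right) = \left(-243\right) \left(-695\right) = 168885$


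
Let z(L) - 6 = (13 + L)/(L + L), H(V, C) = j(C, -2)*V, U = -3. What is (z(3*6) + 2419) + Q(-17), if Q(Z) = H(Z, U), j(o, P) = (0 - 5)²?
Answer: 72031/36 ≈ 2000.9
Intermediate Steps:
j(o, P) = 25 (j(o, P) = (-5)² = 25)
H(V, C) = 25*V
Q(Z) = 25*Z
z(L) = 6 + (13 + L)/(2*L) (z(L) = 6 + (13 + L)/(L + L) = 6 + (13 + L)/((2*L)) = 6 + (13 + L)*(1/(2*L)) = 6 + (13 + L)/(2*L))
(z(3*6) + 2419) + Q(-17) = (13*(1 + 3*6)/(2*((3*6))) + 2419) + 25*(-17) = ((13/2)*(1 + 18)/18 + 2419) - 425 = ((13/2)*(1/18)*19 + 2419) - 425 = (247/36 + 2419) - 425 = 87331/36 - 425 = 72031/36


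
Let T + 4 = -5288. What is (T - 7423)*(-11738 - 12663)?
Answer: 310258715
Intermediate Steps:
T = -5292 (T = -4 - 5288 = -5292)
(T - 7423)*(-11738 - 12663) = (-5292 - 7423)*(-11738 - 12663) = -12715*(-24401) = 310258715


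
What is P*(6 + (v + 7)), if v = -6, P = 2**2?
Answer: 28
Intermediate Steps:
P = 4
P*(6 + (v + 7)) = 4*(6 + (-6 + 7)) = 4*(6 + 1) = 4*7 = 28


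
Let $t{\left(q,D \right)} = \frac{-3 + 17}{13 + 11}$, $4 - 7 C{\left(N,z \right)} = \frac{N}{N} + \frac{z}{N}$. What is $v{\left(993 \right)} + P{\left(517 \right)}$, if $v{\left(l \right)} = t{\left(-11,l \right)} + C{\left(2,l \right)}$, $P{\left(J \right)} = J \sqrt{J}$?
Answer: $- \frac{839}{12} + 517 \sqrt{517} \approx 11685.0$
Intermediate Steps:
$C{\left(N,z \right)} = \frac{3}{7} - \frac{z}{7 N}$ ($C{\left(N,z \right)} = \frac{4}{7} - \frac{\frac{N}{N} + \frac{z}{N}}{7} = \frac{4}{7} - \frac{1 + \frac{z}{N}}{7} = \frac{4}{7} - \left(\frac{1}{7} + \frac{z}{7 N}\right) = \frac{3}{7} - \frac{z}{7 N}$)
$t{\left(q,D \right)} = \frac{7}{12}$ ($t{\left(q,D \right)} = \frac{14}{24} = 14 \cdot \frac{1}{24} = \frac{7}{12}$)
$P{\left(J \right)} = J^{\frac{3}{2}}$
$v{\left(l \right)} = \frac{85}{84} - \frac{l}{14}$ ($v{\left(l \right)} = \frac{7}{12} + \frac{- l + 3 \cdot 2}{7 \cdot 2} = \frac{7}{12} + \frac{1}{7} \cdot \frac{1}{2} \left(- l + 6\right) = \frac{7}{12} + \frac{1}{7} \cdot \frac{1}{2} \left(6 - l\right) = \frac{7}{12} - \left(- \frac{3}{7} + \frac{l}{14}\right) = \frac{85}{84} - \frac{l}{14}$)
$v{\left(993 \right)} + P{\left(517 \right)} = \left(\frac{85}{84} - \frac{993}{14}\right) + 517^{\frac{3}{2}} = \left(\frac{85}{84} - \frac{993}{14}\right) + 517 \sqrt{517} = - \frac{839}{12} + 517 \sqrt{517}$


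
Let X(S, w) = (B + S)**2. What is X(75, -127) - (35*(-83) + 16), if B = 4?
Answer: 9130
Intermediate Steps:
X(S, w) = (4 + S)**2
X(75, -127) - (35*(-83) + 16) = (4 + 75)**2 - (35*(-83) + 16) = 79**2 - (-2905 + 16) = 6241 - 1*(-2889) = 6241 + 2889 = 9130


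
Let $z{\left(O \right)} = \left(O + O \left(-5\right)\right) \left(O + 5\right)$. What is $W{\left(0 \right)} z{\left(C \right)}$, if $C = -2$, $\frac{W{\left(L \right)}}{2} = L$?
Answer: $0$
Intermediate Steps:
$W{\left(L \right)} = 2 L$
$z{\left(O \right)} = - 4 O \left(5 + O\right)$ ($z{\left(O \right)} = \left(O - 5 O\right) \left(5 + O\right) = - 4 O \left(5 + O\right)$)
$W{\left(0 \right)} z{\left(C \right)} = 2 \cdot 0 \left(\left(-4\right) \left(-2\right) \left(5 - 2\right)\right) = 0 \left(\left(-4\right) \left(-2\right) 3\right) = 0 \cdot 24 = 0$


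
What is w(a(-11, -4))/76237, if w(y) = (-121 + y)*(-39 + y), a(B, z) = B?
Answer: 6600/76237 ≈ 0.086572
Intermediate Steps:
w(a(-11, -4))/76237 = (4719 + (-11)² - 160*(-11))/76237 = (4719 + 121 + 1760)*(1/76237) = 6600*(1/76237) = 6600/76237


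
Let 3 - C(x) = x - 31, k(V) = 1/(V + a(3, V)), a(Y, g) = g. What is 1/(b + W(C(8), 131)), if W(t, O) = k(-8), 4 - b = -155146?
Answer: 16/2482399 ≈ 6.4454e-6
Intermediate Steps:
b = 155150 (b = 4 - 1*(-155146) = 4 + 155146 = 155150)
k(V) = 1/(2*V) (k(V) = 1/(V + V) = 1/(2*V))
C(x) = 34 - x (C(x) = 3 - (x - 31) = 3 - (-31 + x) = 3 + (31 - x) = 34 - x)
W(t, O) = -1/16 (W(t, O) = (½)/(-8) = (½)*(-⅛) = -1/16)
1/(b + W(C(8), 131)) = 1/(155150 - 1/16) = 1/(2482399/16) = 16/2482399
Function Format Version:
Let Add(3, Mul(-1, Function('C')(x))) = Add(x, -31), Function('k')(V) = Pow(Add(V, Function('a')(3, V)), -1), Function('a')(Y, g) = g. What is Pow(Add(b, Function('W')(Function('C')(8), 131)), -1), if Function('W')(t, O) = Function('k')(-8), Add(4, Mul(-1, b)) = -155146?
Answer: Rational(16, 2482399) ≈ 6.4454e-6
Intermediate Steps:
b = 155150 (b = Add(4, Mul(-1, -155146)) = Add(4, 155146) = 155150)
Function('k')(V) = Mul(Rational(1, 2), Pow(V, -1)) (Function('k')(V) = Pow(Add(V, V), -1) = Pow(Mul(2, V), -1) = Mul(Rational(1, 2), Pow(V, -1)))
Function('C')(x) = Add(34, Mul(-1, x)) (Function('C')(x) = Add(3, Mul(-1, Add(x, -31))) = Add(3, Mul(-1, Add(-31, x))) = Add(3, Add(31, Mul(-1, x))) = Add(34, Mul(-1, x)))
Function('W')(t, O) = Rational(-1, 16) (Function('W')(t, O) = Mul(Rational(1, 2), Pow(-8, -1)) = Mul(Rational(1, 2), Rational(-1, 8)) = Rational(-1, 16))
Pow(Add(b, Function('W')(Function('C')(8), 131)), -1) = Pow(Add(155150, Rational(-1, 16)), -1) = Pow(Rational(2482399, 16), -1) = Rational(16, 2482399)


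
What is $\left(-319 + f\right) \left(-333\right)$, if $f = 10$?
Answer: $102897$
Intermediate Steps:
$\left(-319 + f\right) \left(-333\right) = \left(-319 + 10\right) \left(-333\right) = \left(-309\right) \left(-333\right) = 102897$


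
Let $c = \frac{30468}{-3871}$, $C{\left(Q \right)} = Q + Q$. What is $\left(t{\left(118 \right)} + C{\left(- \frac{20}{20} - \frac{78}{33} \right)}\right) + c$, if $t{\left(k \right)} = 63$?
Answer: $\frac{2061001}{42581} \approx 48.402$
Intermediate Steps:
$C{\left(Q \right)} = 2 Q$
$c = - \frac{30468}{3871}$ ($c = 30468 \left(- \frac{1}{3871}\right) = - \frac{30468}{3871} \approx -7.8708$)
$\left(t{\left(118 \right)} + C{\left(- \frac{20}{20} - \frac{78}{33} \right)}\right) + c = \left(63 + 2 \left(- \frac{20}{20} - \frac{78}{33}\right)\right) - \frac{30468}{3871} = \left(63 + 2 \left(\left(-20\right) \frac{1}{20} - \frac{26}{11}\right)\right) - \frac{30468}{3871} = \left(63 + 2 \left(-1 - \frac{26}{11}\right)\right) - \frac{30468}{3871} = \left(63 + 2 \left(- \frac{37}{11}\right)\right) - \frac{30468}{3871} = \left(63 - \frac{74}{11}\right) - \frac{30468}{3871} = \frac{619}{11} - \frac{30468}{3871} = \frac{2061001}{42581}$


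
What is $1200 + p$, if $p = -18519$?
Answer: $-17319$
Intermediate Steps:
$1200 + p = 1200 - 18519 = -17319$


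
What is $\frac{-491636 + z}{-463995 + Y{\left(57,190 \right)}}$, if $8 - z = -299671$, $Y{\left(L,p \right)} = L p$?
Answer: $\frac{191957}{453165} \approx 0.42359$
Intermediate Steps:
$z = 299679$ ($z = 8 - -299671 = 8 + 299671 = 299679$)
$\frac{-491636 + z}{-463995 + Y{\left(57,190 \right)}} = \frac{-491636 + 299679}{-463995 + 57 \cdot 190} = - \frac{191957}{-463995 + 10830} = - \frac{191957}{-453165} = \left(-191957\right) \left(- \frac{1}{453165}\right) = \frac{191957}{453165}$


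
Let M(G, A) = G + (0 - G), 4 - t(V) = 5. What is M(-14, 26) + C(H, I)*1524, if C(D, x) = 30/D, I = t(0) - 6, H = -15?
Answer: -3048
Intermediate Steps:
t(V) = -1 (t(V) = 4 - 1*5 = 4 - 5 = -1)
M(G, A) = 0 (M(G, A) = G - G = 0)
I = -7 (I = -1 - 6 = -7)
M(-14, 26) + C(H, I)*1524 = 0 + (30/(-15))*1524 = 0 + (30*(-1/15))*1524 = 0 - 2*1524 = 0 - 3048 = -3048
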